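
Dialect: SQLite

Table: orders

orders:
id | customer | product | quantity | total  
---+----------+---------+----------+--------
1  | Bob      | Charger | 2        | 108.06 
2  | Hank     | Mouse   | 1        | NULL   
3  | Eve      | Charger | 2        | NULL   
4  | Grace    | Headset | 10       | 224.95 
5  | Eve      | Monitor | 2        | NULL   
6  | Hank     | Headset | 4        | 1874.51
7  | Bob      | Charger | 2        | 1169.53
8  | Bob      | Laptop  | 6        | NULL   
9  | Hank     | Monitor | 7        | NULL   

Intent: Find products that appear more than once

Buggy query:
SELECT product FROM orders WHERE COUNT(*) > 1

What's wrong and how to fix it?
Bug: WHERE can't reference COUNT(*); aggregates are computed after WHERE

Fix: Group first, then use HAVING for the count condition

Corrected query:
SELECT product FROM orders GROUP BY product HAVING COUNT(*) > 1

Result:
product
-------
Charger
Headset
Monitor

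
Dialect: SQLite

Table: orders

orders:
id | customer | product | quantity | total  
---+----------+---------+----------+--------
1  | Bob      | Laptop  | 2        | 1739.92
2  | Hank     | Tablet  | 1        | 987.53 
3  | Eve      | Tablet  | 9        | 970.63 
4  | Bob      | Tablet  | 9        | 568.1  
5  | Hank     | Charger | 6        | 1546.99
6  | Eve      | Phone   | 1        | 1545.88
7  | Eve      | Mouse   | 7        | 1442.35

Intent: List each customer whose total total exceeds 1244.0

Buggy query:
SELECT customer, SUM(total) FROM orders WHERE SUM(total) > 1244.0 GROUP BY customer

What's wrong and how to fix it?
Bug: Aggregate functions cannot appear in a WHERE clause

Fix: Use HAVING (which filters groups after aggregation) instead of WHERE

Corrected query:
SELECT customer, SUM(total) FROM orders GROUP BY customer HAVING SUM(total) > 1244.0

Result:
customer | SUM(total)
---------+-----------
Bob      | 2308.02   
Eve      | 3958.86   
Hank     | 2534.52   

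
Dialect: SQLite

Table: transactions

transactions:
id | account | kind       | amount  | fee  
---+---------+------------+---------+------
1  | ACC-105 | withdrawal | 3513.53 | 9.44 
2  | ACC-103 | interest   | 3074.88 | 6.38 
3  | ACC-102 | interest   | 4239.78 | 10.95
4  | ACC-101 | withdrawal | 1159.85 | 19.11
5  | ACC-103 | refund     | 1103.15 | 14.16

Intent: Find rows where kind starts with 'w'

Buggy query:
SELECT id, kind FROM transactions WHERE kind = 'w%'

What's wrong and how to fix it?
Bug: Wildcards only work with LIKE; '=' treats '%' as a literal character

Fix: Replace '=' with LIKE so 'w%' is treated as a pattern

Corrected query:
SELECT id, kind FROM transactions WHERE kind LIKE 'w%'

Result:
id | kind      
---+-----------
1  | withdrawal
4  | withdrawal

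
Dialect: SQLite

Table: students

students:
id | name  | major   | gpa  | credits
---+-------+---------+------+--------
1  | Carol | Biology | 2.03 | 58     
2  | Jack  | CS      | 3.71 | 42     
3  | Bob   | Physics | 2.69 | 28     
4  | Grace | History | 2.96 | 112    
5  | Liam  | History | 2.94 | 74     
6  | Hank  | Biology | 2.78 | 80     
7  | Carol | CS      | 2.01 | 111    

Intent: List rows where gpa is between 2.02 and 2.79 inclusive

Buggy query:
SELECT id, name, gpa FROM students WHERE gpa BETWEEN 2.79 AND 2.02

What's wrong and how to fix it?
Bug: BETWEEN expects the lower bound first; with 2.79 AND 2.02 the range is empty

Fix: Swap the bounds so the smaller value comes first

Corrected query:
SELECT id, name, gpa FROM students WHERE gpa BETWEEN 2.02 AND 2.79

Result:
id | name  | gpa 
---+-------+-----
1  | Carol | 2.03
3  | Bob   | 2.69
6  | Hank  | 2.78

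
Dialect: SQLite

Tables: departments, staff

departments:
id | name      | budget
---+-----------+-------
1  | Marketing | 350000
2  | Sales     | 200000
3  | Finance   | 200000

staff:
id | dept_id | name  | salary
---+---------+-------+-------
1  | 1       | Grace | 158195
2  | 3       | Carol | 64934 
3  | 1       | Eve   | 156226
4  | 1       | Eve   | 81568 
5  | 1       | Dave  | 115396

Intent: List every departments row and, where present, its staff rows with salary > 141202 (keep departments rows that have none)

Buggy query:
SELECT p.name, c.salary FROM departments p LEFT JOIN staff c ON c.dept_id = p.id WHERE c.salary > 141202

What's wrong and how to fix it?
Bug: A WHERE condition on the right-hand table after LEFT JOIN drops unmatched parents

Fix: Move the right-table condition into the ON clause so unmatched parents are kept

Corrected query:
SELECT p.name, c.salary FROM departments p LEFT JOIN staff c ON c.dept_id = p.id AND c.salary > 141202

Result:
name      | salary
----------+-------
Marketing | 156226
Marketing | 158195
Sales     | NULL  
Finance   | NULL  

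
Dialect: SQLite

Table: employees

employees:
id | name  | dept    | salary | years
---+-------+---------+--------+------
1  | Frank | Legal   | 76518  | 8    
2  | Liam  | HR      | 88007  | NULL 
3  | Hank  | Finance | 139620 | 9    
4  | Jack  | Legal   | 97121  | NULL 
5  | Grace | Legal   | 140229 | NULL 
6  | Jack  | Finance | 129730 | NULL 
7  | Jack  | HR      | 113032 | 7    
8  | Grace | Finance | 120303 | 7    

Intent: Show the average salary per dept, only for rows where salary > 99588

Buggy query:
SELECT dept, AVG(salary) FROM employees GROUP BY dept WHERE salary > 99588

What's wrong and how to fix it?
Bug: Row-level WHERE must come before GROUP BY in the clause order

Fix: Place WHERE between FROM and GROUP BY

Corrected query:
SELECT dept, AVG(salary) FROM employees WHERE salary > 99588 GROUP BY dept

Result:
dept    | AVG(salary)  
--------+--------------
Finance | 129884.333333
HR      | 113032       
Legal   | 140229       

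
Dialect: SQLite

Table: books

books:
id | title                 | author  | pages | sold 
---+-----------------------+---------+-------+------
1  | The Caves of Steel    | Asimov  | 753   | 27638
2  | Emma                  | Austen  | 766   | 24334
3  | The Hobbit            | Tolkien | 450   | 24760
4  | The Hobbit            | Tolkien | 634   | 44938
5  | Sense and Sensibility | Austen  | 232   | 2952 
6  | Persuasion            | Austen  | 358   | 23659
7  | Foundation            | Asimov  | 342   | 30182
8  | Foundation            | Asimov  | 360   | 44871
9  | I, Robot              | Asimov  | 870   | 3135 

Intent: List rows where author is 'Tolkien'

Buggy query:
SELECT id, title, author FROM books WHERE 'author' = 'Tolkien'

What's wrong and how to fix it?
Bug: 'author' in single quotes is a string literal, not the column; the comparison is literal-vs-literal and never true

Fix: Remove the quotes around the column name (or use double quotes for an identifier)

Corrected query:
SELECT id, title, author FROM books WHERE author = 'Tolkien'

Result:
id | title      | author 
---+------------+--------
3  | The Hobbit | Tolkien
4  | The Hobbit | Tolkien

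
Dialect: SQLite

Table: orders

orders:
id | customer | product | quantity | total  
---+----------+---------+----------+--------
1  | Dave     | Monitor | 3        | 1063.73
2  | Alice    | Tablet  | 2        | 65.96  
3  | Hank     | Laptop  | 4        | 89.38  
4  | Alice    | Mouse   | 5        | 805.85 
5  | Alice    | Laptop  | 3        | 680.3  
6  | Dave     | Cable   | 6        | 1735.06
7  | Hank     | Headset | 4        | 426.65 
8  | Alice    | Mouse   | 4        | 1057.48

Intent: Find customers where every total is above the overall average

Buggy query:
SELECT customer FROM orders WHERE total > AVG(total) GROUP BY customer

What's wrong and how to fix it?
Bug: WHERE evaluates per row before aggregation, so AVG() is unavailable

Fix: Compute the overall average in a scalar subquery and compare each group's MIN against it in HAVING

Corrected query:
SELECT customer FROM orders GROUP BY customer HAVING MIN(total) > (SELECT AVG(total) FROM orders)

Result:
customer
--------
Dave    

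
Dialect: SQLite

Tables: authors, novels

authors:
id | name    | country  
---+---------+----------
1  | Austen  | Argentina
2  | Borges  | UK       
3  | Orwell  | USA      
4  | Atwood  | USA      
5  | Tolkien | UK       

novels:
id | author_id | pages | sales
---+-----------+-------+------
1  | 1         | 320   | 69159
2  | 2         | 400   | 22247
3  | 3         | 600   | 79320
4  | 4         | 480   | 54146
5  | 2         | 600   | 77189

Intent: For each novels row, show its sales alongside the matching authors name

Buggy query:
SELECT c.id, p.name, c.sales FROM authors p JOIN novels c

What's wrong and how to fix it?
Bug: JOIN with no ON clause produces a cartesian product; every novels row pairs with every authors row

Fix: Add ON c.author_id = p.id to the JOIN

Corrected query:
SELECT c.id, p.name, c.sales FROM authors p JOIN novels c ON c.author_id = p.id

Result:
id | name   | sales
---+--------+------
1  | Austen | 69159
2  | Borges | 22247
3  | Orwell | 79320
4  | Atwood | 54146
5  | Borges | 77189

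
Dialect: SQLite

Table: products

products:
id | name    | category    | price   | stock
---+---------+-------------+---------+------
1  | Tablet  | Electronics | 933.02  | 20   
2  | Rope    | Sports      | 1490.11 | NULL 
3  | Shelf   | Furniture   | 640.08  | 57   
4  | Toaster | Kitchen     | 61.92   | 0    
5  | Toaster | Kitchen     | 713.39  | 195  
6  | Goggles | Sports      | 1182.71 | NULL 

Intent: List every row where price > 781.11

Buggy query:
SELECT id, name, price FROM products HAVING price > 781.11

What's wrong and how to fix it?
Bug: This is a non-aggregate query (no GROUP BY, no aggregates), so in SQLite the HAVING clause is invalid here; a row-level condition belongs in WHERE

Fix: Replace HAVING with WHERE since the condition applies to individual rows

Corrected query:
SELECT id, name, price FROM products WHERE price > 781.11

Result:
id | name    | price  
---+---------+--------
1  | Tablet  | 933.02 
2  | Rope    | 1490.11
6  | Goggles | 1182.71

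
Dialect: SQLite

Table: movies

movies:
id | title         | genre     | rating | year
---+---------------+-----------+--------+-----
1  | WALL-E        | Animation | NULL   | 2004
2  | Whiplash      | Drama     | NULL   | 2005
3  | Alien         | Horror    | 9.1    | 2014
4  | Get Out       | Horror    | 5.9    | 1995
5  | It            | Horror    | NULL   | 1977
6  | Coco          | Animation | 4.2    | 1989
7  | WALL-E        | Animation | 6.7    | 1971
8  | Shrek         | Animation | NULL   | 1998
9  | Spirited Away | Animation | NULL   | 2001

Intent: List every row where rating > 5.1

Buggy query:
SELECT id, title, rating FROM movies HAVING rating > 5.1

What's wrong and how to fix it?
Bug: HAVING filters the output of aggregation, but this query has no GROUP BY and no aggregate functions, so SQLite rejects it (HAVING clause on a non-aggregate query); the condition here is per row

Fix: Use WHERE for row-level filtering

Corrected query:
SELECT id, title, rating FROM movies WHERE rating > 5.1

Result:
id | title   | rating
---+---------+-------
3  | Alien   | 9.1   
4  | Get Out | 5.9   
7  | WALL-E  | 6.7   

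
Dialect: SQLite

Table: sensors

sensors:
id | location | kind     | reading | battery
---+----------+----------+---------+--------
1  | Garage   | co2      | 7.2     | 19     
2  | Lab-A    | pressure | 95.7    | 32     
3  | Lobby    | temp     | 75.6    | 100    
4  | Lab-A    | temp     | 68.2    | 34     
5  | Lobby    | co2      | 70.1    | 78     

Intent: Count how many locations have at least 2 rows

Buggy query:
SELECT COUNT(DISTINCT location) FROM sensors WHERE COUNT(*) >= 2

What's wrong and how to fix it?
Bug: WHERE filters individual rows, not groups, so a group-level COUNT is invalid there

Fix: Group first with HAVING COUNT(*) >= 2, then COUNT the resulting groups

Corrected query:
SELECT COUNT(*) FROM (SELECT location FROM sensors GROUP BY location HAVING COUNT(*) >= 2)

Result:
COUNT(*)
--------
2       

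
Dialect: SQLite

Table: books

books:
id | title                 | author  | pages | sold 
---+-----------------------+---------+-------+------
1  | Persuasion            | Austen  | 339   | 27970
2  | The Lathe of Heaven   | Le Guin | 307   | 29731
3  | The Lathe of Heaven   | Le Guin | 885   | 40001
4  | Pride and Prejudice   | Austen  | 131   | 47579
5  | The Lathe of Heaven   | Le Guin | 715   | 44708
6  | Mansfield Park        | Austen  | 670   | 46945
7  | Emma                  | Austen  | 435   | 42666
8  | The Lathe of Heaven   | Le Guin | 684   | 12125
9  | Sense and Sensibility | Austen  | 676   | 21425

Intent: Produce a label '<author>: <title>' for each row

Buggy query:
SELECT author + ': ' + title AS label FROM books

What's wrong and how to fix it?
Bug: SQLite uses || for string concatenation; + coerces text to numbers (yielding 0)

Fix: Replace + with || to concatenate text

Corrected query:
SELECT author || ': ' || title AS label FROM books

Result:
label                        
-----------------------------
Austen: Persuasion           
Le Guin: The Lathe of Heaven 
Le Guin: The Lathe of Heaven 
Austen: Pride and Prejudice  
Le Guin: The Lathe of Heaven 
Austen: Mansfield Park       
Austen: Emma                 
Le Guin: The Lathe of Heaven 
Austen: Sense and Sensibility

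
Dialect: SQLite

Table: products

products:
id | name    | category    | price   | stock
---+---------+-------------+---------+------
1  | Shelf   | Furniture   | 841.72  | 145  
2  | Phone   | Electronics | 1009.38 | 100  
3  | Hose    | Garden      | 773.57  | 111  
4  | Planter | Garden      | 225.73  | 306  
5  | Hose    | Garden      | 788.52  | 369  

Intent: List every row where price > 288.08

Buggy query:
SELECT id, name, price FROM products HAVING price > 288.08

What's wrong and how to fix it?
Bug: This is a non-aggregate query (no GROUP BY, no aggregates), so in SQLite the HAVING clause is invalid here; a row-level condition belongs in WHERE

Fix: Use WHERE for row-level filtering

Corrected query:
SELECT id, name, price FROM products WHERE price > 288.08

Result:
id | name  | price  
---+-------+--------
1  | Shelf | 841.72 
2  | Phone | 1009.38
3  | Hose  | 773.57 
5  | Hose  | 788.52 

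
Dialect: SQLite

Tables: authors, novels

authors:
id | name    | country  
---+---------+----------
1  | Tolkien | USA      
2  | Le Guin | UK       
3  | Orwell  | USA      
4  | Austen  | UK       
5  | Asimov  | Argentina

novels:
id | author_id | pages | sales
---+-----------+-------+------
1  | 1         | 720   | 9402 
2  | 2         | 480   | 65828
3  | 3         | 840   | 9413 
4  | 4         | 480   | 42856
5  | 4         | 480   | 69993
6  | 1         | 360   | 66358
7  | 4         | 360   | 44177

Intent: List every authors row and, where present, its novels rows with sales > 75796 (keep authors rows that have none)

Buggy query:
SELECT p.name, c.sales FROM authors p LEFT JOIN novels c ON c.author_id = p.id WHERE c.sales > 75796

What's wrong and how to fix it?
Bug: A WHERE condition on the right-hand table after LEFT JOIN drops unmatched parents

Fix: Move the right-table condition into the ON clause so unmatched parents are kept

Corrected query:
SELECT p.name, c.sales FROM authors p LEFT JOIN novels c ON c.author_id = p.id AND c.sales > 75796

Result:
name    | sales
--------+------
Tolkien | NULL 
Le Guin | NULL 
Orwell  | NULL 
Austen  | NULL 
Asimov  | NULL 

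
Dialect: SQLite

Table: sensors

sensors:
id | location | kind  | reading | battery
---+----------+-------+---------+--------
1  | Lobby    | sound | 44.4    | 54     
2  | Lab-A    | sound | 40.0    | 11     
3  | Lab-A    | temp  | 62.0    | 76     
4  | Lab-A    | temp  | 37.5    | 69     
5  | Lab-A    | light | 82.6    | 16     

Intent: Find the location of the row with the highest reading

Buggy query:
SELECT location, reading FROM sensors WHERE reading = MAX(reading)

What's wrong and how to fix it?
Bug: MAX(reading) is an aggregate and cannot be used directly in WHERE

Fix: Use a subquery: WHERE reading = (SELECT MAX(reading) FROM sensors)

Corrected query:
SELECT location, reading FROM sensors WHERE reading = (SELECT MAX(reading) FROM sensors)

Result:
location | reading
---------+--------
Lab-A    | 82.6   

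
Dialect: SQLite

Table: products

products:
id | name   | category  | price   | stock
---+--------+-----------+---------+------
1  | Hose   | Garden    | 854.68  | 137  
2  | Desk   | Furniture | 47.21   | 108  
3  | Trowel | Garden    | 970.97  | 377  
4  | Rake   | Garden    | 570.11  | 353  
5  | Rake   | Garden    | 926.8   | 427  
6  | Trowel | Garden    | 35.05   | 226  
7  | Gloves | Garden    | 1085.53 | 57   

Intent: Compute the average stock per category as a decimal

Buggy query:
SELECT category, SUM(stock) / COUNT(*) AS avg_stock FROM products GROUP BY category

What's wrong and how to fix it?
Bug: Both operands are integers, so '/' performs integer division and truncates

Fix: Cast one side to REAL so the division keeps the fractional part

Corrected query:
SELECT category, SUM(stock) * 1.0 / COUNT(*) AS avg_stock FROM products GROUP BY category

Result:
category  | avg_stock 
----------+-----------
Furniture | 108       
Garden    | 262.833333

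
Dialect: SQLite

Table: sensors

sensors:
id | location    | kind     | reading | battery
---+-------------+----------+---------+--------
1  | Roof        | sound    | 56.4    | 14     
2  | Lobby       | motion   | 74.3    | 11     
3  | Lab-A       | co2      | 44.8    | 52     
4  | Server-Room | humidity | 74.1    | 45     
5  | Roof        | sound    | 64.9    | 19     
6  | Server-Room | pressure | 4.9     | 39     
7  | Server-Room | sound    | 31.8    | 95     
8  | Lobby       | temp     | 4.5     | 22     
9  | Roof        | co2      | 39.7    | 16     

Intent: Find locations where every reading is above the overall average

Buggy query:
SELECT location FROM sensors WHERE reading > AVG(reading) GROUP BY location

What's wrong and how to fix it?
Bug: WHERE evaluates per row before aggregation, so AVG() is unavailable

Fix: Compute the overall average in a scalar subquery and compare each group's MIN against it in HAVING

Corrected query:
SELECT location FROM sensors GROUP BY location HAVING MIN(reading) > (SELECT AVG(reading) FROM sensors)

Result:
location
--------
Lab-A   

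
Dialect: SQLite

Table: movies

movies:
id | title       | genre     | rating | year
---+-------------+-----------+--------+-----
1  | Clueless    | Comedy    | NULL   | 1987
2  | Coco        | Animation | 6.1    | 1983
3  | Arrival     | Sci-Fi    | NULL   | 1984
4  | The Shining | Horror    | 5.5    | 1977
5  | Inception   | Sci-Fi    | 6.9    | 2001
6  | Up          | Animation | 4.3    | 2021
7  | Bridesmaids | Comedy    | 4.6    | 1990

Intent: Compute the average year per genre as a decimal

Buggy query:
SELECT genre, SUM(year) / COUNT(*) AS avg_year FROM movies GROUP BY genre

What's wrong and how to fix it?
Bug: Both operands are integers, so '/' performs integer division and truncates

Fix: Multiply by 1.0 (or CAST to REAL) to force floating-point division

Corrected query:
SELECT genre, SUM(year) * 1.0 / COUNT(*) AS avg_year FROM movies GROUP BY genre

Result:
genre     | avg_year
----------+---------
Animation | 2002    
Comedy    | 1988.5  
Horror    | 1977    
Sci-Fi    | 1992.5  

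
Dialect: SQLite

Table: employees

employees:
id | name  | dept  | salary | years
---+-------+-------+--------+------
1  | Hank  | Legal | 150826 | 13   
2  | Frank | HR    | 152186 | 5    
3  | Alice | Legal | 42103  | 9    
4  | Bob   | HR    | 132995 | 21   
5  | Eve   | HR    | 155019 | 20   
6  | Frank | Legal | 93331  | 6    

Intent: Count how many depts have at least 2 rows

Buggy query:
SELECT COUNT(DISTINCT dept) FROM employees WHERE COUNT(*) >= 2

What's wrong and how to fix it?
Bug: WHERE filters individual rows, not groups, so a group-level COUNT is invalid there

Fix: Group first with HAVING COUNT(*) >= 2, then COUNT the resulting groups

Corrected query:
SELECT COUNT(*) FROM (SELECT dept FROM employees GROUP BY dept HAVING COUNT(*) >= 2)

Result:
COUNT(*)
--------
2       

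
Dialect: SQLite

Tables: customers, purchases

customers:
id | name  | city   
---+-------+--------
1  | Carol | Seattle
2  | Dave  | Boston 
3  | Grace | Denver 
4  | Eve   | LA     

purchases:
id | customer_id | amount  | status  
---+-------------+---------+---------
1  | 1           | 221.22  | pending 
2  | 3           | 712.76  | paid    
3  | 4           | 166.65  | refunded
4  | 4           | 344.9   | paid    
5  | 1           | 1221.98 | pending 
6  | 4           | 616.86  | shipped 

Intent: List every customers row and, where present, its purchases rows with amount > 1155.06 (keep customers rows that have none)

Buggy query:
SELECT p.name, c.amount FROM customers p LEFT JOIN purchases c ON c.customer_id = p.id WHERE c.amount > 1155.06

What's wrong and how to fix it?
Bug: Filtering c.amount in WHERE discards the NULL rows produced by LEFT JOIN, turning it into an inner join

Fix: Move the right-table condition into the ON clause so unmatched parents are kept

Corrected query:
SELECT p.name, c.amount FROM customers p LEFT JOIN purchases c ON c.customer_id = p.id AND c.amount > 1155.06

Result:
name  | amount 
------+--------
Carol | 1221.98
Dave  | NULL   
Grace | NULL   
Eve   | NULL   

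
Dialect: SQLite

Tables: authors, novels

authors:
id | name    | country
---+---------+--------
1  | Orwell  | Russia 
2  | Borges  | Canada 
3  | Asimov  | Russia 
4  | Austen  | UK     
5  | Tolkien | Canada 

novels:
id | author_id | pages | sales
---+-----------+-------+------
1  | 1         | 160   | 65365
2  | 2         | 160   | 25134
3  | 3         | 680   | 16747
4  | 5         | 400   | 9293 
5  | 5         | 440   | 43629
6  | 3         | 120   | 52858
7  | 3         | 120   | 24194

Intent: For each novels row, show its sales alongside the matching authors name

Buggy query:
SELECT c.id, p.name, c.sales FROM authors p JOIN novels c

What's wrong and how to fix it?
Bug: JOIN with no ON clause produces a cartesian product; every novels row pairs with every authors row

Fix: Add ON c.author_id = p.id to the JOIN

Corrected query:
SELECT c.id, p.name, c.sales FROM authors p JOIN novels c ON c.author_id = p.id

Result:
id | name    | sales
---+---------+------
1  | Orwell  | 65365
2  | Borges  | 25134
3  | Asimov  | 16747
4  | Tolkien | 9293 
5  | Tolkien | 43629
6  | Asimov  | 52858
7  | Asimov  | 24194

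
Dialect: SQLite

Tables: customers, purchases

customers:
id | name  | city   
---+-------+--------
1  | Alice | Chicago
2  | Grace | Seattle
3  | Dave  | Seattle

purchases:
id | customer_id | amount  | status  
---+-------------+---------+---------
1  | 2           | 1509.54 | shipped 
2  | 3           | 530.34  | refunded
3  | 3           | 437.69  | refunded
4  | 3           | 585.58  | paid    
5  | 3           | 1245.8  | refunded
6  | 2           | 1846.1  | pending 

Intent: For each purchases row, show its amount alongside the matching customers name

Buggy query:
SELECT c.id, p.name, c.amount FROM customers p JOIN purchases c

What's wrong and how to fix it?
Bug: JOIN with no ON clause produces a cartesian product; every purchases row pairs with every customers row

Fix: Add ON c.customer_id = p.id to the JOIN

Corrected query:
SELECT c.id, p.name, c.amount FROM customers p JOIN purchases c ON c.customer_id = p.id

Result:
id | name  | amount 
---+-------+--------
1  | Grace | 1509.54
2  | Dave  | 530.34 
3  | Dave  | 437.69 
4  | Dave  | 585.58 
5  | Dave  | 1245.8 
6  | Grace | 1846.1 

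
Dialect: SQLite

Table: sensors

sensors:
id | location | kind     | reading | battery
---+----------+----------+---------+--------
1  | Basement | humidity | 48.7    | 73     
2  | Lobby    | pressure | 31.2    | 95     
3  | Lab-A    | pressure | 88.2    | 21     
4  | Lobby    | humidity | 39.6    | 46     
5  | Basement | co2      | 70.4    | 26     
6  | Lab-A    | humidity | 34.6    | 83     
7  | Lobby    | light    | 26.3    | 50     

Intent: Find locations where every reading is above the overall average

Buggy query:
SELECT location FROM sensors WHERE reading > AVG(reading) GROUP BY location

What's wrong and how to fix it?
Bug: AVG() is an aggregate; it can't sit directly in WHERE

Fix: Use a subquery for AVG and a HAVING MIN(...) filter so the condition holds for every row in the group

Corrected query:
SELECT location FROM sensors GROUP BY location HAVING MIN(reading) > (SELECT AVG(reading) FROM sensors)

Result:
location
--------
Basement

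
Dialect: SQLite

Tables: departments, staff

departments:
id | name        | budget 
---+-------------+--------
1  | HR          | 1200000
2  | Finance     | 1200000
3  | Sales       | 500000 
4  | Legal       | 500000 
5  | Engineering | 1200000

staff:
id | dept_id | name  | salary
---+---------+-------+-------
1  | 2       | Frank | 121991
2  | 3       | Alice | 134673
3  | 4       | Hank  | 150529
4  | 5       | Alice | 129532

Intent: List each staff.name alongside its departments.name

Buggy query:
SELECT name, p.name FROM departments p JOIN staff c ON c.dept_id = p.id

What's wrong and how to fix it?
Bug: 'name' exists in both joined tables, so the database can't tell which one is meant

Fix: Prefix ambiguous columns with the table alias

Corrected query:
SELECT c.name, p.name FROM departments p JOIN staff c ON c.dept_id = p.id

Result:
name  | name       
------+------------
Frank | Finance    
Alice | Sales      
Hank  | Legal      
Alice | Engineering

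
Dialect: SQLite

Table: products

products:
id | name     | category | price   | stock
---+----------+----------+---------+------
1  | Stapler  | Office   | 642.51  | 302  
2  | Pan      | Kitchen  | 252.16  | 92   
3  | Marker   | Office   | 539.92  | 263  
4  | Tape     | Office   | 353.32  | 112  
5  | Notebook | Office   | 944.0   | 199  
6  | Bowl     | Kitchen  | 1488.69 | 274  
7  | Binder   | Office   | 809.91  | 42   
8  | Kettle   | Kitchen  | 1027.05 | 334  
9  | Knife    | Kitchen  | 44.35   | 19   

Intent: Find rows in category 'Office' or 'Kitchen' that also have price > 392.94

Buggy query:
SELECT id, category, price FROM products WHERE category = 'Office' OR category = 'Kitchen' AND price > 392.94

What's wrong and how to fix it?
Bug: Without parentheses, AND is evaluated before OR, so the price filter only applies to the 'Kitchen' branch

Fix: Group the OR with parentheses (or use IN), then AND the threshold

Corrected query:
SELECT id, category, price FROM products WHERE (category = 'Office' OR category = 'Kitchen') AND price > 392.94

Result:
id | category | price  
---+----------+--------
1  | Office   | 642.51 
3  | Office   | 539.92 
5  | Office   | 944    
6  | Kitchen  | 1488.69
7  | Office   | 809.91 
8  | Kitchen  | 1027.05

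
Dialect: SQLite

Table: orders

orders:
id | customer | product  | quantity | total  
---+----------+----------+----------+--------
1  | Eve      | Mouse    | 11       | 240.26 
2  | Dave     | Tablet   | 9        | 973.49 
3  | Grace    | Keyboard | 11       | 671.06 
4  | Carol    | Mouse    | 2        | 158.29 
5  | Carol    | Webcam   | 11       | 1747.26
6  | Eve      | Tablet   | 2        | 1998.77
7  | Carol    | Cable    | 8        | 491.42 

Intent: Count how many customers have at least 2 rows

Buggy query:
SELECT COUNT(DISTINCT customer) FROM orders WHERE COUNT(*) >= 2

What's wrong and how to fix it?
Bug: WHERE filters individual rows, not groups, so a group-level COUNT is invalid there

Fix: Group first with HAVING COUNT(*) >= 2, then COUNT the resulting groups

Corrected query:
SELECT COUNT(*) FROM (SELECT customer FROM orders GROUP BY customer HAVING COUNT(*) >= 2)

Result:
COUNT(*)
--------
2       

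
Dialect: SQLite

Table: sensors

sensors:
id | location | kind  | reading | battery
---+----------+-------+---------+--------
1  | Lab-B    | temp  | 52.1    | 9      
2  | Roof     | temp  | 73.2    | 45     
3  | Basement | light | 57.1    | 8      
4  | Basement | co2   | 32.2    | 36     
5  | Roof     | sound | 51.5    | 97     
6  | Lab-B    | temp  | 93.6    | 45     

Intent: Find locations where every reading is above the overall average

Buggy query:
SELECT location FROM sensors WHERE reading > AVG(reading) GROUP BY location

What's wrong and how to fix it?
Bug: AVG() is an aggregate; it can't sit directly in WHERE

Fix: Use a subquery for AVG and a HAVING MIN(...) filter so the condition holds for every row in the group

Corrected query:
SELECT location FROM sensors GROUP BY location HAVING MIN(reading) > (SELECT AVG(reading) FROM sensors)

Result:
(no rows)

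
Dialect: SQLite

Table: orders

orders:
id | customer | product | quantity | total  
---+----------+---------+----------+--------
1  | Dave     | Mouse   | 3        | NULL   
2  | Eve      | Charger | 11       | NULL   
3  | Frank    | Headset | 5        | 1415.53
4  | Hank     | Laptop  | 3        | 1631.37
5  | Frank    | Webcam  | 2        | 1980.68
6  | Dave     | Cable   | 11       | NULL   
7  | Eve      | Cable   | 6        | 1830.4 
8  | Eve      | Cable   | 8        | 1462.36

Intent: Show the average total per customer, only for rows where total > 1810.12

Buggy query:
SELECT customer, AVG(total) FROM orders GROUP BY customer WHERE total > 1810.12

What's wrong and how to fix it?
Bug: Row-level WHERE must come before GROUP BY in the clause order

Fix: Place WHERE between FROM and GROUP BY

Corrected query:
SELECT customer, AVG(total) FROM orders WHERE total > 1810.12 GROUP BY customer

Result:
customer | AVG(total)
---------+-----------
Eve      | 1830.4    
Frank    | 1980.68   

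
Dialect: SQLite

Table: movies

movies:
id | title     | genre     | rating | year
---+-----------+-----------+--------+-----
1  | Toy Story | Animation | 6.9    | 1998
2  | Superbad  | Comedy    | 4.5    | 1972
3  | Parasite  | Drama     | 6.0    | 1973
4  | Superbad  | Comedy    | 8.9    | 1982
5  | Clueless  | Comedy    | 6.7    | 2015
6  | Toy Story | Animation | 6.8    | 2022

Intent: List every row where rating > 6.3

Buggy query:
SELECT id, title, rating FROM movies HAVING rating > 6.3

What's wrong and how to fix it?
Bug: HAVING filters the output of aggregation, but this query has no GROUP BY and no aggregate functions, so SQLite rejects it (HAVING clause on a non-aggregate query); the condition here is per row

Fix: Replace HAVING with WHERE since the condition applies to individual rows

Corrected query:
SELECT id, title, rating FROM movies WHERE rating > 6.3

Result:
id | title     | rating
---+-----------+-------
1  | Toy Story | 6.9   
4  | Superbad  | 8.9   
5  | Clueless  | 6.7   
6  | Toy Story | 6.8   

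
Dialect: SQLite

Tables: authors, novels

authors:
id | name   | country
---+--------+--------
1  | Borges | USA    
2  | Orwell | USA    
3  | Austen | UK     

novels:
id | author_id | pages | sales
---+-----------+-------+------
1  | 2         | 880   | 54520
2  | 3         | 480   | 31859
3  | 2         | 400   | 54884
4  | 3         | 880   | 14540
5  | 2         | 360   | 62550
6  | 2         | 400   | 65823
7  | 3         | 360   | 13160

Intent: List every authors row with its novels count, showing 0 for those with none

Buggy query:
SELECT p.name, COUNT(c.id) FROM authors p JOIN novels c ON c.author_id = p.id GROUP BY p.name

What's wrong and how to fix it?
Bug: INNER JOIN drops authors rows that have no matching novels rows

Fix: Use LEFT JOIN so parents without children still appear (COUNT(c.id) gives 0)

Corrected query:
SELECT p.name, COUNT(c.id) FROM authors p LEFT JOIN novels c ON c.author_id = p.id GROUP BY p.name

Result:
name   | COUNT(c.id)
-------+------------
Austen | 3          
Borges | 0          
Orwell | 4          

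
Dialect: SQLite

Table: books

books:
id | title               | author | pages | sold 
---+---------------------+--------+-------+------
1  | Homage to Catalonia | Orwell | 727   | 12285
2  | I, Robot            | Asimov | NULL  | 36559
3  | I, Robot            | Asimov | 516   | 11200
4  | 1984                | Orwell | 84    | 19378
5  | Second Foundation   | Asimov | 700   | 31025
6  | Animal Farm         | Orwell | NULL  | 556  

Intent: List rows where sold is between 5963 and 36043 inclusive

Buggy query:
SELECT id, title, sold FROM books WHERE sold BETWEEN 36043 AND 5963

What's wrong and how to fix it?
Bug: BETWEEN expects the lower bound first; with 36043 AND 5963 the range is empty

Fix: Write BETWEEN 5963 AND 36043

Corrected query:
SELECT id, title, sold FROM books WHERE sold BETWEEN 5963 AND 36043

Result:
id | title               | sold 
---+---------------------+------
1  | Homage to Catalonia | 12285
3  | I, Robot            | 11200
4  | 1984                | 19378
5  | Second Foundation   | 31025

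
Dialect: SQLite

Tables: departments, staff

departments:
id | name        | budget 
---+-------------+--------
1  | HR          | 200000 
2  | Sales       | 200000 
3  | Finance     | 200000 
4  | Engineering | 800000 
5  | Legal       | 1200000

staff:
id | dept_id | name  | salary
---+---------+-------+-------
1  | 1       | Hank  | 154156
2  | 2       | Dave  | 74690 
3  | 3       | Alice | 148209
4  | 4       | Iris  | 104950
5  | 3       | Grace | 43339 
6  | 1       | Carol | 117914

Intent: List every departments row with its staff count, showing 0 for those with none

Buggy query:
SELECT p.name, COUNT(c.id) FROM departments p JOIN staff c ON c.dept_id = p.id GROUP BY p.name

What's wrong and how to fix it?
Bug: INNER JOIN drops departments rows that have no matching staff rows

Fix: Use LEFT JOIN so parents without children still appear (COUNT(c.id) gives 0)

Corrected query:
SELECT p.name, COUNT(c.id) FROM departments p LEFT JOIN staff c ON c.dept_id = p.id GROUP BY p.name

Result:
name        | COUNT(c.id)
------------+------------
Engineering | 1          
Finance     | 2          
HR          | 2          
Legal       | 0          
Sales       | 1          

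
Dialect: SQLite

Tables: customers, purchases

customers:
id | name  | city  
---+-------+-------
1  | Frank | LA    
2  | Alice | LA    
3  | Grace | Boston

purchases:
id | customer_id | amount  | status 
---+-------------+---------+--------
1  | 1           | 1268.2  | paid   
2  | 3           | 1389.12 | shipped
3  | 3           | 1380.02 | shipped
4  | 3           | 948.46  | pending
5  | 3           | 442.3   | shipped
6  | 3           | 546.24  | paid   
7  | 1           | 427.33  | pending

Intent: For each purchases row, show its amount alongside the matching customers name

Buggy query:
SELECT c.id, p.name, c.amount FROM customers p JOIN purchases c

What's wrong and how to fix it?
Bug: Missing join condition: each purchases row is matched to all customers rows instead of just its own

Fix: Add ON c.customer_id = p.id to the JOIN

Corrected query:
SELECT c.id, p.name, c.amount FROM customers p JOIN purchases c ON c.customer_id = p.id

Result:
id | name  | amount 
---+-------+--------
1  | Frank | 1268.2 
2  | Grace | 1389.12
3  | Grace | 1380.02
4  | Grace | 948.46 
5  | Grace | 442.3  
6  | Grace | 546.24 
7  | Frank | 427.33 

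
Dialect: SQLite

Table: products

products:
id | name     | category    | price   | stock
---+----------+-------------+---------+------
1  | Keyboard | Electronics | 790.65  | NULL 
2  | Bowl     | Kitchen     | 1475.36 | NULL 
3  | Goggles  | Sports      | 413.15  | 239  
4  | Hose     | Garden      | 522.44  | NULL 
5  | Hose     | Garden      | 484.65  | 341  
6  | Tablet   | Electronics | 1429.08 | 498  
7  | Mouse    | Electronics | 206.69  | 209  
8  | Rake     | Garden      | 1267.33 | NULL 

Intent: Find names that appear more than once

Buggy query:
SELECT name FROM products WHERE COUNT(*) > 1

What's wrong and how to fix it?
Bug: WHERE can't reference COUNT(*); aggregates are computed after WHERE

Fix: Group first, then use HAVING for the count condition

Corrected query:
SELECT name FROM products GROUP BY name HAVING COUNT(*) > 1

Result:
name
----
Hose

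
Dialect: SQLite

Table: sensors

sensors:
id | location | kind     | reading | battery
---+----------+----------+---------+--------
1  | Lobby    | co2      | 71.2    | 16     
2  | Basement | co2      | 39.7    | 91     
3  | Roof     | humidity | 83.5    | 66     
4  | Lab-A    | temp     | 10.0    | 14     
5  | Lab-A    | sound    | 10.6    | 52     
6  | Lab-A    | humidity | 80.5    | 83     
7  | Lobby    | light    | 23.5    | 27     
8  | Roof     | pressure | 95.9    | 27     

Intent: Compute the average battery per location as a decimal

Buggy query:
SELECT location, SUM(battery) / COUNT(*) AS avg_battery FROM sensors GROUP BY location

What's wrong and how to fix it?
Bug: Both operands are integers, so '/' performs integer division and truncates

Fix: Cast one side to REAL so the division keeps the fractional part

Corrected query:
SELECT location, SUM(battery) * 1.0 / COUNT(*) AS avg_battery FROM sensors GROUP BY location

Result:
location | avg_battery
---------+------------
Basement | 91         
Lab-A    | 49.666667  
Lobby    | 21.5       
Roof     | 46.5       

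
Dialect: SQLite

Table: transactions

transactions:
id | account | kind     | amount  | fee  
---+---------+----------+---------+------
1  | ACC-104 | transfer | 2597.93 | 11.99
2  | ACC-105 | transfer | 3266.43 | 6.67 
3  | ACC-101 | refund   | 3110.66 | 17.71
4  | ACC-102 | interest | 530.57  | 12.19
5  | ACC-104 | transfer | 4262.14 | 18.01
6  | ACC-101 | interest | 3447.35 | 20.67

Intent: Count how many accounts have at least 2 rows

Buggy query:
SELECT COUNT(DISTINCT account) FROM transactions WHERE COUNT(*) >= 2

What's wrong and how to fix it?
Bug: COUNT(*) cannot appear in WHERE; the per-group count doesn't exist yet

Fix: Group first with HAVING COUNT(*) >= 2, then COUNT the resulting groups

Corrected query:
SELECT COUNT(*) FROM (SELECT account FROM transactions GROUP BY account HAVING COUNT(*) >= 2)

Result:
COUNT(*)
--------
2       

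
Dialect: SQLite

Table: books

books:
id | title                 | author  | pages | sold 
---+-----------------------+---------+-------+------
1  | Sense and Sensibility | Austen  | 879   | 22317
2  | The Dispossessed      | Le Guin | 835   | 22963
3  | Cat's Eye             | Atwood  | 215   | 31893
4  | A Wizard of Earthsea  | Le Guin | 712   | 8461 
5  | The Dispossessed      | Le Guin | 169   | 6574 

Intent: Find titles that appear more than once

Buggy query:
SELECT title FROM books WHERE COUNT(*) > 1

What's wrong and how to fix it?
Bug: WHERE can't reference COUNT(*); aggregates are computed after WHERE

Fix: Group first, then use HAVING for the count condition

Corrected query:
SELECT title FROM books GROUP BY title HAVING COUNT(*) > 1

Result:
title           
----------------
The Dispossessed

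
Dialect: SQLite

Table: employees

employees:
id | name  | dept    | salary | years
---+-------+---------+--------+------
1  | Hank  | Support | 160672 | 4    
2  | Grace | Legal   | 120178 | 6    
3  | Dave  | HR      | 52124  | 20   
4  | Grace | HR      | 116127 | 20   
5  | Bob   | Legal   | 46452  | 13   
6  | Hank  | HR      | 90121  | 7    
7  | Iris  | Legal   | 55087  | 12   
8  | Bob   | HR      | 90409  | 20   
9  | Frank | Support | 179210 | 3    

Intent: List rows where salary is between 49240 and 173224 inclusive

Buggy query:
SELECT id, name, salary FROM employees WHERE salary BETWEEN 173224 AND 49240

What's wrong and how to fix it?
Bug: BETWEEN expects the lower bound first; with 173224 AND 49240 the range is empty

Fix: Swap the bounds so the smaller value comes first

Corrected query:
SELECT id, name, salary FROM employees WHERE salary BETWEEN 49240 AND 173224

Result:
id | name  | salary
---+-------+-------
1  | Hank  | 160672
2  | Grace | 120178
3  | Dave  | 52124 
4  | Grace | 116127
6  | Hank  | 90121 
7  | Iris  | 55087 
8  | Bob   | 90409 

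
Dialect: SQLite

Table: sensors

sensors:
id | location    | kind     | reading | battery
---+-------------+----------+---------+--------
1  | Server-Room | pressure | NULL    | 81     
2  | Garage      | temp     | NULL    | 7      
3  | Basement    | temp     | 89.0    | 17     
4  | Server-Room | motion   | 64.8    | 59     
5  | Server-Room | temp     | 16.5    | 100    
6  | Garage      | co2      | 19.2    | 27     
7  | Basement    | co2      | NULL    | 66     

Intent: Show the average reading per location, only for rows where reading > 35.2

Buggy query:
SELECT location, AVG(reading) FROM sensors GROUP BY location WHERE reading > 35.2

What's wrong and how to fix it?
Bug: Row-level WHERE must come before GROUP BY in the clause order

Fix: Place WHERE between FROM and GROUP BY

Corrected query:
SELECT location, AVG(reading) FROM sensors WHERE reading > 35.2 GROUP BY location

Result:
location    | AVG(reading)
------------+-------------
Basement    | 89          
Server-Room | 64.8        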